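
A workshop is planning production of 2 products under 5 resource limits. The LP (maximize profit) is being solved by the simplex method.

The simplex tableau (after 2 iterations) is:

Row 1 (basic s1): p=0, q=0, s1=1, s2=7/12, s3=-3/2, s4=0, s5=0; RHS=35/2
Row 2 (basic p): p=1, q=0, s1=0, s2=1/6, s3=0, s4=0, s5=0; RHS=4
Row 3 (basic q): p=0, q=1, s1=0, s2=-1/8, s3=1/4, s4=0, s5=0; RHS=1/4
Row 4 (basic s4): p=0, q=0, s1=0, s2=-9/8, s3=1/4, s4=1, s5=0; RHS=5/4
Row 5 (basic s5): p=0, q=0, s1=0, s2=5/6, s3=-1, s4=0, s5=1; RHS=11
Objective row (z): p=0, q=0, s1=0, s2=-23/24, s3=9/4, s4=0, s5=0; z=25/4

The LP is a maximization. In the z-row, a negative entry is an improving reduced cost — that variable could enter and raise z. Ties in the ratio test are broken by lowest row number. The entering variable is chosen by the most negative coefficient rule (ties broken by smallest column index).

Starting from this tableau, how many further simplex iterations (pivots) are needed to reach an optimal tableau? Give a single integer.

1

pivot: s2 in, s5 out → z = 189/10
No improving column remains; optimal.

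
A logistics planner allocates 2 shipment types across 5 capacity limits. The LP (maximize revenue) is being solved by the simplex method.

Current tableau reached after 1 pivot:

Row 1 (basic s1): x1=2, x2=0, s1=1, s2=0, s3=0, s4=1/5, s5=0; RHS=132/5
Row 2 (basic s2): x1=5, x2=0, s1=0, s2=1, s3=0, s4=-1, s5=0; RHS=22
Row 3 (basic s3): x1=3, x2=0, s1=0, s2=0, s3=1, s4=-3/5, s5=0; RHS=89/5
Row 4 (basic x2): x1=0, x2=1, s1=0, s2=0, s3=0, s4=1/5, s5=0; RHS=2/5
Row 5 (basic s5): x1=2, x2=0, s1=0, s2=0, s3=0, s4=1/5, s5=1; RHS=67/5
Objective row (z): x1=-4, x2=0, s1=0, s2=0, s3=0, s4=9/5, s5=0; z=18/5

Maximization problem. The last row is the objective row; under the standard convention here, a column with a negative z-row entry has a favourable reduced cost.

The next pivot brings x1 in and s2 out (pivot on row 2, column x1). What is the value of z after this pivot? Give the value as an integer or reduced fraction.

Minimum ratio for x1: 22/5 = 22/5.
z changes by −(z-row coeff of x1)·ratio = −(-4)·(22/5) = 88/5.
New z = 18/5 + (88/5) = 106/5.

106/5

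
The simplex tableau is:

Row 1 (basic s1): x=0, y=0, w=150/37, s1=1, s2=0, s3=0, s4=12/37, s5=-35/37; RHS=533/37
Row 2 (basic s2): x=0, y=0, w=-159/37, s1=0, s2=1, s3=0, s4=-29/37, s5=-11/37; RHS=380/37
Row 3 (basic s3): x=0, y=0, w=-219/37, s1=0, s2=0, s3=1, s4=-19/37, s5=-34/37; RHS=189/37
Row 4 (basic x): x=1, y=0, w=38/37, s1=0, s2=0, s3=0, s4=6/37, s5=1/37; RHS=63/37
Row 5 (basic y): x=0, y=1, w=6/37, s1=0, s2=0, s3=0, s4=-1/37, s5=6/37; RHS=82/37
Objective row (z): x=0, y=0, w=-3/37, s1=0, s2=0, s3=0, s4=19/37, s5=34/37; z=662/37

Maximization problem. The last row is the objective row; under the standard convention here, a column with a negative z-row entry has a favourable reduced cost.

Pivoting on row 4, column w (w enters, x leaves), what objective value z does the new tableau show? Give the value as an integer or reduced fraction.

Minimum ratio for w: (63/37)/(38/37) = 63/38.
z changes by −(z-row coeff of w)·ratio = −(-3/37)·(63/38) = 189/1406.
New z = 662/37 + (189/1406) = 685/38.

685/38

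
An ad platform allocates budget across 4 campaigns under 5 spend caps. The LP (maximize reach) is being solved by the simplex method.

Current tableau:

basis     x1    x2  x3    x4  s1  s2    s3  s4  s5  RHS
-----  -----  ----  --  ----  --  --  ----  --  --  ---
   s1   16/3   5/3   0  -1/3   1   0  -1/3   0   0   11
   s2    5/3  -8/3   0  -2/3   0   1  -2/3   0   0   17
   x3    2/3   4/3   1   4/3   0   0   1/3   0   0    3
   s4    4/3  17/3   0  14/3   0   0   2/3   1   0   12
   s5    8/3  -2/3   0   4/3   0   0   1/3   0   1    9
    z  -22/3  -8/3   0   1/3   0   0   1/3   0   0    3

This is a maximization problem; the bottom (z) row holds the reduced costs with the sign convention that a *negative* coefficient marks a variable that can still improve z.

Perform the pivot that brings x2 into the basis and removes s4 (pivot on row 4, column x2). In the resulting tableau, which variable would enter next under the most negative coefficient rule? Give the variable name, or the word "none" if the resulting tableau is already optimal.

Pivot element 17/3. New z-row = old z-row − (-8/3)·(row 4/(17/3)).
Updated z-row coefficients: x1: -114/17, x2: 0, x3: 0, x4: 43/17, s1: 0, s2: 0, s3: 11/17, s4: 8/17, s5: 0.
The most negative is -114/17 in column x1, so x1 would enter next.

x1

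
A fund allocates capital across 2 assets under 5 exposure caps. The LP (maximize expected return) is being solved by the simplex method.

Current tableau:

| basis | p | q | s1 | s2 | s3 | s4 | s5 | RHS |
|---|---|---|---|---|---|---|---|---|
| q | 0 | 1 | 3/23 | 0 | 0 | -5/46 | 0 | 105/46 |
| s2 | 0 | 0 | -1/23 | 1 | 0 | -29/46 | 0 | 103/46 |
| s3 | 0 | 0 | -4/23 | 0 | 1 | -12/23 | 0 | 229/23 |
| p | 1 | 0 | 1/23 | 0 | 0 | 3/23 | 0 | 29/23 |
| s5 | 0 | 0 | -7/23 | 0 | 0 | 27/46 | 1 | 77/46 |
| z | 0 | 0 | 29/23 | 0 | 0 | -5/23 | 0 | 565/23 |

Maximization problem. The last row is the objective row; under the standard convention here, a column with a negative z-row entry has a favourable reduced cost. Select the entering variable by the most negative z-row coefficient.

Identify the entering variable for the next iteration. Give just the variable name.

Objective-row coefficients: p: 0, q: 0, s1: 29/23, s2: 0, s3: 0, s4: -5/23, s5: 0.
The most negative is -5/23 in column s4, so s4 enters.

s4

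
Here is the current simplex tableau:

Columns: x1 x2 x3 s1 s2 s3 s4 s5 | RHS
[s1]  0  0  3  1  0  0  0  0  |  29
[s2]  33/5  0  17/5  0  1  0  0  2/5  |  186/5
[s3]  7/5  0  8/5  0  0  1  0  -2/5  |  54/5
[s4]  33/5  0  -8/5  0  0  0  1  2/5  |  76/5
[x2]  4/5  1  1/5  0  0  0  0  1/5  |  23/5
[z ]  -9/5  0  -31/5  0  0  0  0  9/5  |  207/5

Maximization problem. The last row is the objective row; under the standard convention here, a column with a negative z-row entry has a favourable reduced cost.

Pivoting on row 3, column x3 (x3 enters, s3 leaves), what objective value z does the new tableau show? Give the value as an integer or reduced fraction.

333/4

Minimum ratio for x3: (54/5)/(8/5) = 27/4.
z changes by −(z-row coeff of x3)·ratio = −(-31/5)·(27/4) = 837/20.
New z = 207/5 + (837/20) = 333/4.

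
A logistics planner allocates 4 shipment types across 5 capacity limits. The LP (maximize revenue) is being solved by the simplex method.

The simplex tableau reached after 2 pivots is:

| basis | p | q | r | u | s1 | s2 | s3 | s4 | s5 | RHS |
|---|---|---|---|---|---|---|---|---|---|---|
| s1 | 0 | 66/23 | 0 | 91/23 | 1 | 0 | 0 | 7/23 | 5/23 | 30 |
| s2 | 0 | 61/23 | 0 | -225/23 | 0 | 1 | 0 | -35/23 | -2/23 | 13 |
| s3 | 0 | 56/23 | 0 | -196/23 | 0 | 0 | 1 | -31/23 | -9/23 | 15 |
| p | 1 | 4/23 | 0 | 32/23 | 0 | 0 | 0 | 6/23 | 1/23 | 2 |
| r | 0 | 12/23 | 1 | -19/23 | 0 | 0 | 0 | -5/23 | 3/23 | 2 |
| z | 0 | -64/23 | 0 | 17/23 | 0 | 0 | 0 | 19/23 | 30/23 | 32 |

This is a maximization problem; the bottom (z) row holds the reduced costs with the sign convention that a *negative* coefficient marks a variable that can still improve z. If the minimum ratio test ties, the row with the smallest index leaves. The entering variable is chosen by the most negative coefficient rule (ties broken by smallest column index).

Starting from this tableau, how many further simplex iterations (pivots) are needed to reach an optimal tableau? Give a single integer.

2

pivot: q in, r out → z = 128/3
pivot: u in, p out → z = 228/5
No improving column remains; optimal.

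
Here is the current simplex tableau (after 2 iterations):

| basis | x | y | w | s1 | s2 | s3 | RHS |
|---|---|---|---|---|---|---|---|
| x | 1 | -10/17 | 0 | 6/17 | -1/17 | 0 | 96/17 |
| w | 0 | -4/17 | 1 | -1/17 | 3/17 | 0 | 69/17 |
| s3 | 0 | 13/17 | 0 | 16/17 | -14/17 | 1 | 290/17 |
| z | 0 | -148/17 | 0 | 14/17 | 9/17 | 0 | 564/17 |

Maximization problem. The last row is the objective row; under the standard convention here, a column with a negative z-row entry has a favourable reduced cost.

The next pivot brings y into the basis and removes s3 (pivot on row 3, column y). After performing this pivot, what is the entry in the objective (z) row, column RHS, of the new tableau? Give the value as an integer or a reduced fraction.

2956/13

Pivot element is row 3, column y: 13/17.
Normalize row 3: new (row 3, RHS) = (290/17)/(13/17) = 290/13.
z-row ← z-row − (-148/17)·(new row 3): 564/17 − (-148/17)·(290/13) = 2956/13.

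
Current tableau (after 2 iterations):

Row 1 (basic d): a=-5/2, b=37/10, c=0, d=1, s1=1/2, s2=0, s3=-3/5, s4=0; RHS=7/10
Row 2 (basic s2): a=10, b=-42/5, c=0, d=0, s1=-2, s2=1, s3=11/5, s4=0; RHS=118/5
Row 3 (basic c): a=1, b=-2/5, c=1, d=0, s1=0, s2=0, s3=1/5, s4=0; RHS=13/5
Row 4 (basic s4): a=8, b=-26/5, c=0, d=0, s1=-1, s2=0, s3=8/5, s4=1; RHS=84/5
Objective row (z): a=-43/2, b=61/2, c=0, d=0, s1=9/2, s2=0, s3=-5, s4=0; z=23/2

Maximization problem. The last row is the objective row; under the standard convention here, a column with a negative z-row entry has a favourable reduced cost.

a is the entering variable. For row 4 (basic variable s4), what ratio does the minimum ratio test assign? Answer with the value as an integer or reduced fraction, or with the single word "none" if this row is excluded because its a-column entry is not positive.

21/10

Ratio = RHS / (a entry) = (84/5) / 8 = 21/10.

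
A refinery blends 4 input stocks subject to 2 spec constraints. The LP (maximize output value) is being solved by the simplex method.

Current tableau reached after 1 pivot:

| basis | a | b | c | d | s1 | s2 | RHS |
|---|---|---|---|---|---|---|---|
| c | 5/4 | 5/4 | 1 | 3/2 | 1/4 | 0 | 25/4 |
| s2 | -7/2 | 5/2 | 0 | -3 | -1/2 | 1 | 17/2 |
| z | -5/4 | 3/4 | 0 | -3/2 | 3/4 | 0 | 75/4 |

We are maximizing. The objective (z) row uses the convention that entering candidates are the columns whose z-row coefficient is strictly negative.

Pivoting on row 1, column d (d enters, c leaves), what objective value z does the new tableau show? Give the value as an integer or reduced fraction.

Minimum ratio for d: (25/4)/(3/2) = 25/6.
z changes by −(z-row coeff of d)·ratio = −(-3/2)·(25/6) = 25/4.
New z = 75/4 + (25/4) = 25.

25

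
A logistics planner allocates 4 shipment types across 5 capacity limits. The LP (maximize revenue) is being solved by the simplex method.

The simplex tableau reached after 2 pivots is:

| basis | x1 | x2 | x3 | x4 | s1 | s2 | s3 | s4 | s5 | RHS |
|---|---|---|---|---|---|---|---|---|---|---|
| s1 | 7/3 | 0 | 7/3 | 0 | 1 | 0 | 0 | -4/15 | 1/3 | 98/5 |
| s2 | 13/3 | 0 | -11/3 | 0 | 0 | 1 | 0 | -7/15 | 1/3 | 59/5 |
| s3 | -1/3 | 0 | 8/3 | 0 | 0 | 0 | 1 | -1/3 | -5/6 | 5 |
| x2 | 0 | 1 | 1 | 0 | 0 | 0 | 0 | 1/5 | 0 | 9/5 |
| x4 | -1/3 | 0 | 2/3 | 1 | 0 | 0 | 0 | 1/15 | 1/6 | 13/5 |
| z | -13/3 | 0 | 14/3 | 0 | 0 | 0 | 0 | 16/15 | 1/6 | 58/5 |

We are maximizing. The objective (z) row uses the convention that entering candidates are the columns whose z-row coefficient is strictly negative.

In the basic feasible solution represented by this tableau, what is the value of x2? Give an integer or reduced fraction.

x2 is basic (row 4); its value is the RHS of that row: 9/5.

9/5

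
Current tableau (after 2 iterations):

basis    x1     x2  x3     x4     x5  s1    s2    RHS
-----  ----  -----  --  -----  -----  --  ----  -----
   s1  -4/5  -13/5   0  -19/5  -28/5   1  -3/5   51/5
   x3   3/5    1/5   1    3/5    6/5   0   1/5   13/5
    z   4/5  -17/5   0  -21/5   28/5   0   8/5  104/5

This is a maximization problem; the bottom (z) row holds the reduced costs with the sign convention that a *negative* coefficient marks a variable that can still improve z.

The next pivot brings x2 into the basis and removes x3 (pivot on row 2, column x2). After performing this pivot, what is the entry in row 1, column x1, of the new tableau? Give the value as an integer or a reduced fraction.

Pivot element is row 2, column x2: 1/5.
Normalize row 2: new (row 2, x1) = (3/5)/(1/5) = 3.
row 1 ← row 1 − (-13/5)·(new row 2): -4/5 − (-13/5)·3 = 7.

7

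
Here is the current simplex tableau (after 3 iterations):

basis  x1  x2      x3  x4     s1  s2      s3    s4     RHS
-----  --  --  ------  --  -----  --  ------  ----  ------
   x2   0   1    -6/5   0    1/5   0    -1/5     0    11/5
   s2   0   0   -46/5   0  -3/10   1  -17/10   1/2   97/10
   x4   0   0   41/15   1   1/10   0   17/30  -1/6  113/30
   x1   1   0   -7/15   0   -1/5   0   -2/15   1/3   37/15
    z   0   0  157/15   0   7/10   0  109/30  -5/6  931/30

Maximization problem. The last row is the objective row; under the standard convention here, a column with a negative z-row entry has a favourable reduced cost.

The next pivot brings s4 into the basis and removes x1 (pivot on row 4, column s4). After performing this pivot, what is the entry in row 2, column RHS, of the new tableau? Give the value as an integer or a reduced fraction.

Pivot element is row 4, column s4: 1/3.
Normalize row 4: new (row 4, RHS) = (37/15)/(1/3) = 37/5.
row 2 ← row 2 − (1/2)·(new row 4): 97/10 − (1/2)·(37/5) = 6.

6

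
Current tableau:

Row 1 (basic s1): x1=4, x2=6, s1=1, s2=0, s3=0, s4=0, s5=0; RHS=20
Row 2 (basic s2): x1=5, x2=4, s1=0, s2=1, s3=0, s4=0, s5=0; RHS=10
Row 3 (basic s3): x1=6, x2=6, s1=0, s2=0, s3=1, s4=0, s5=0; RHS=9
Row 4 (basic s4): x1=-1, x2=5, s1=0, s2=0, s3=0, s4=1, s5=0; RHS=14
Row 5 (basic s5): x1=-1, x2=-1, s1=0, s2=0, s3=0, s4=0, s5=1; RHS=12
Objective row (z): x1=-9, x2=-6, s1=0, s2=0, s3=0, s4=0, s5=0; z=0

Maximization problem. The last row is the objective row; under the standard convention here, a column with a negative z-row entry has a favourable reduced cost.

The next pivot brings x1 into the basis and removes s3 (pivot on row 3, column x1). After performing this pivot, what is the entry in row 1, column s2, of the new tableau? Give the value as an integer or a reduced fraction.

Pivot element is row 3, column x1: 6.
Normalize row 3: new (row 3, s2) = 0/6 = 0.
row 1 ← row 1 − 4·(new row 3): 0 − 4·0 = 0.

0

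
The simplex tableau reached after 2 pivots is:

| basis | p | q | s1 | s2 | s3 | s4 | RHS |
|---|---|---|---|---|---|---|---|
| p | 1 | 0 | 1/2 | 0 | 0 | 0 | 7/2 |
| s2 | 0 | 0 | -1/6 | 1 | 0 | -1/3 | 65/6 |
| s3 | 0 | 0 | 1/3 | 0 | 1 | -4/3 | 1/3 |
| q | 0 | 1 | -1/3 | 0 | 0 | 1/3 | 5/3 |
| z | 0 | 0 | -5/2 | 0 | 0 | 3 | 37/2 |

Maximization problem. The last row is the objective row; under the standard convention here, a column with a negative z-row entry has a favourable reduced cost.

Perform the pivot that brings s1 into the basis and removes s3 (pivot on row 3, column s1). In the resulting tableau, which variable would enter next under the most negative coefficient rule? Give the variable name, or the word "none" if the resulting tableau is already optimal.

Pivot element 1/3. New z-row = old z-row − (-5/2)·(row 3/(1/3)).
Updated z-row coefficients: p: 0, q: 0, s1: 0, s2: 0, s3: 15/2, s4: -7.
The most negative is -7 in column s4, so s4 would enter next.

s4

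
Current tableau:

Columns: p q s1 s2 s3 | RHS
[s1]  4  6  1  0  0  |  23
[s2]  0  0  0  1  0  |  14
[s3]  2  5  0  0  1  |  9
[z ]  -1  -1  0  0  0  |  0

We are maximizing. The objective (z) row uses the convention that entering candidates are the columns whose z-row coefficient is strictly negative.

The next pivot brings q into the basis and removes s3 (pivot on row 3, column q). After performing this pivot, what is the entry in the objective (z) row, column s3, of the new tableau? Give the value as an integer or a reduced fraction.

Pivot element is row 3, column q: 5.
Normalize row 3: new (row 3, s3) = 1/5 = 1/5.
z-row ← z-row − (-1)·(new row 3): 0 − (-1)·(1/5) = 1/5.

1/5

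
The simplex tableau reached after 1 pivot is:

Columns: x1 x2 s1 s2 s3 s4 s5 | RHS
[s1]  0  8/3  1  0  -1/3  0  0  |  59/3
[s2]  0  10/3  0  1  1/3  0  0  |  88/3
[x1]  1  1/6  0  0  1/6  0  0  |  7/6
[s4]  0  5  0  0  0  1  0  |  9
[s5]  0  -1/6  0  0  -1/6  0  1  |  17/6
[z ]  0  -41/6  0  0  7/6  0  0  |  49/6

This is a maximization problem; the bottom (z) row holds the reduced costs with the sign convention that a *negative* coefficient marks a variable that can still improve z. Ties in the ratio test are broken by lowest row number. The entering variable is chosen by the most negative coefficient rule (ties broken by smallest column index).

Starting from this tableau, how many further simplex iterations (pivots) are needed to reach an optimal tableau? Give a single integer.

pivot: x2 in, s4 out → z = 307/15
No improving column remains; optimal.

1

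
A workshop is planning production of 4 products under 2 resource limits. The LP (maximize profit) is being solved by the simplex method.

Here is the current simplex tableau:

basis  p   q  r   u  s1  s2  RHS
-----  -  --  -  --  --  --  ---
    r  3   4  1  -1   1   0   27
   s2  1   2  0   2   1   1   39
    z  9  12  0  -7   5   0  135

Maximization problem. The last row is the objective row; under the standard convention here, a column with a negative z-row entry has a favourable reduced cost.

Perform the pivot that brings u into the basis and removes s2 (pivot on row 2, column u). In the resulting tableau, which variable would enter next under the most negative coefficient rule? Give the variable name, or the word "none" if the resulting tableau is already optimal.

Pivot element 2. New z-row = old z-row − (-7)·(row 2/2).
Updated z-row coefficients: p: 25/2, q: 19, r: 0, u: 0, s1: 17/2, s2: 7/2.
No coefficient is strictly negative; the tableau after this pivot is optimal.

none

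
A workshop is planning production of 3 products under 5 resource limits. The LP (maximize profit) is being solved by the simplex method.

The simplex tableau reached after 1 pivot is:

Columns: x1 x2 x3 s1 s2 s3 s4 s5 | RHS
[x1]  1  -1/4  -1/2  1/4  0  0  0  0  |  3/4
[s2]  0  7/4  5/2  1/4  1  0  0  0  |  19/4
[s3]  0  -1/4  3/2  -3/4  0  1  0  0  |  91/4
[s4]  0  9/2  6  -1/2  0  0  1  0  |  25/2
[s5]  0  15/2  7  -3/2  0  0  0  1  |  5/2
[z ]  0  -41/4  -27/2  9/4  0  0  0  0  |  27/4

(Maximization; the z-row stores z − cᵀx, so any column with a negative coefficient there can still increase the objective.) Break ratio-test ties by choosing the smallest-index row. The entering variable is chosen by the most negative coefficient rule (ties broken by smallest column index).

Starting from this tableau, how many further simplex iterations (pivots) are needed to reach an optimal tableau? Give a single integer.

pivot: x3 in, s5 out → z = 81/7
pivot: s1 in, s2 out → z = 162/11
No improving column remains; optimal.

2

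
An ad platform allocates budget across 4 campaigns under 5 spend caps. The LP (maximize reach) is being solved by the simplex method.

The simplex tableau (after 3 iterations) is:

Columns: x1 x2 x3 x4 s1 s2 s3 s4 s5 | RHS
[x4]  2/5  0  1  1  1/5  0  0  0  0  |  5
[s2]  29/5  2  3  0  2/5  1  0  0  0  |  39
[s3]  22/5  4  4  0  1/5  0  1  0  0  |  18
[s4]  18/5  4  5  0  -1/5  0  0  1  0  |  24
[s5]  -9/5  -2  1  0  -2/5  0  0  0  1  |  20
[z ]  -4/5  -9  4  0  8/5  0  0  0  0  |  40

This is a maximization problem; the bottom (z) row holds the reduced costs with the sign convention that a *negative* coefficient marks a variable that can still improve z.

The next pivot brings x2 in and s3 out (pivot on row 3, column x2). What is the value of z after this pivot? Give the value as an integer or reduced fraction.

Minimum ratio for x2: 18/4 = 9/2.
z changes by −(z-row coeff of x2)·ratio = −(-9)·(9/2) = 81/2.
New z = 40 + (81/2) = 161/2.

161/2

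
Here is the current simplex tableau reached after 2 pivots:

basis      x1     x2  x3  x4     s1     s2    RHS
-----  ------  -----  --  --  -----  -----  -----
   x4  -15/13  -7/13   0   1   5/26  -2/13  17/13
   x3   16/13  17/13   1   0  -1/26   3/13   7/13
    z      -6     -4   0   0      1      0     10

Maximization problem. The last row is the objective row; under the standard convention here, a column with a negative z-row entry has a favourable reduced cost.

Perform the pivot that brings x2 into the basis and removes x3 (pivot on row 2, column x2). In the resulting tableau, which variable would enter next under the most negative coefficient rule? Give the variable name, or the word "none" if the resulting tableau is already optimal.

x1

Pivot element 17/13. New z-row = old z-row − (-4)·(row 2/(17/13)).
Updated z-row coefficients: x1: -38/17, x2: 0, x3: 52/17, x4: 0, s1: 15/17, s2: 12/17.
The most negative is -38/17 in column x1, so x1 would enter next.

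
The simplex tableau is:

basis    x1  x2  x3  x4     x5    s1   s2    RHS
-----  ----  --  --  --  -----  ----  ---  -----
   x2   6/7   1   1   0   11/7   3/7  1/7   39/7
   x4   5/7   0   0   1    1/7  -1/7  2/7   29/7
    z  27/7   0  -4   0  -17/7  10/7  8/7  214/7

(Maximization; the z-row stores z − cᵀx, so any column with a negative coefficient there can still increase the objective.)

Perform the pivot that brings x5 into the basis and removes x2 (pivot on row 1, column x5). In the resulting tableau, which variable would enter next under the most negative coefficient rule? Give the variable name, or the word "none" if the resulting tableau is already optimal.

Pivot element 11/7. New z-row = old z-row − (-17/7)·(row 1/(11/7)).
Updated z-row coefficients: x1: 57/11, x2: 17/11, x3: -27/11, x4: 0, x5: 0, s1: 23/11, s2: 15/11.
The most negative is -27/11 in column x3, so x3 would enter next.

x3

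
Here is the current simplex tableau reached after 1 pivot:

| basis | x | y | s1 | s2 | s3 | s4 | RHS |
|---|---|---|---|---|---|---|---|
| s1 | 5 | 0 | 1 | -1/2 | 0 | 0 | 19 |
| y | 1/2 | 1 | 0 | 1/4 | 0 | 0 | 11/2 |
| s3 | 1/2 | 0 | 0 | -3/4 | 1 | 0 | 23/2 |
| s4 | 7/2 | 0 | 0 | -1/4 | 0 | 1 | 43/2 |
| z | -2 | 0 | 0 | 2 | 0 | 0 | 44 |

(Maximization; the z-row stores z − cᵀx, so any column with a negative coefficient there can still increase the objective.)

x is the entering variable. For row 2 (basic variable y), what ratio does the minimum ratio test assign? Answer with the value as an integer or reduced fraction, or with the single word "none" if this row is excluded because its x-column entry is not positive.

11

Ratio = RHS / (x entry) = (11/2) / (1/2) = 11.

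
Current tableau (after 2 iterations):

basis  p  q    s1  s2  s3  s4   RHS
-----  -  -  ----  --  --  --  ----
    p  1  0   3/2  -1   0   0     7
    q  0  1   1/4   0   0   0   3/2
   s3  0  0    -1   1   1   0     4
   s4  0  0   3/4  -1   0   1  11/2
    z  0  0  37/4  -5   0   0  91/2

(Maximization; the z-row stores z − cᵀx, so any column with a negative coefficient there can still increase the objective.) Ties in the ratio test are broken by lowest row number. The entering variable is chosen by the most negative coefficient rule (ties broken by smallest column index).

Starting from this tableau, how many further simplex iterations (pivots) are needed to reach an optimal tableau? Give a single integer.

pivot: s2 in, s3 out → z = 131/2
No improving column remains; optimal.

1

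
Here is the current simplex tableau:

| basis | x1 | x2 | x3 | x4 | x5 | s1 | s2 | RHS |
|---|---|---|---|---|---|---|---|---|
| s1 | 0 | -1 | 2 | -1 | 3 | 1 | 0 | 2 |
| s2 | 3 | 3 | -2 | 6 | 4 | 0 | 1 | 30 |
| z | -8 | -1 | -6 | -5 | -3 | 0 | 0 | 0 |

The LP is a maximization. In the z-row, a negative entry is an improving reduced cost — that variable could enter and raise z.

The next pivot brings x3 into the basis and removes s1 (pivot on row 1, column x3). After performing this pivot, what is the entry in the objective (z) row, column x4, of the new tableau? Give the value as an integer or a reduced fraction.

-8

Pivot element is row 1, column x3: 2.
Normalize row 1: new (row 1, x4) = (-1)/2 = -1/2.
z-row ← z-row − (-6)·(new row 1): -5 − (-6)·(-1/2) = -8.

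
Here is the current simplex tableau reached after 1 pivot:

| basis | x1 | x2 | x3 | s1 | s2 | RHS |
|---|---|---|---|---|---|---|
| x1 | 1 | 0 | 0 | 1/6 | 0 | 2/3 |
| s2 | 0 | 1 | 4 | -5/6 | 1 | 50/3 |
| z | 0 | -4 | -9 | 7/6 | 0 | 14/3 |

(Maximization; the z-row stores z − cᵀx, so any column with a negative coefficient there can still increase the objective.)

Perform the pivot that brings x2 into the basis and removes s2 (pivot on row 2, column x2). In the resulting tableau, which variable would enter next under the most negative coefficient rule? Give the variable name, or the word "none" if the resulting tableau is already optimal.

s1

Pivot element 1. New z-row = old z-row − (-4)·(row 2/1).
Updated z-row coefficients: x1: 0, x2: 0, x3: 7, s1: -13/6, s2: 4.
The most negative is -13/6 in column s1, so s1 would enter next.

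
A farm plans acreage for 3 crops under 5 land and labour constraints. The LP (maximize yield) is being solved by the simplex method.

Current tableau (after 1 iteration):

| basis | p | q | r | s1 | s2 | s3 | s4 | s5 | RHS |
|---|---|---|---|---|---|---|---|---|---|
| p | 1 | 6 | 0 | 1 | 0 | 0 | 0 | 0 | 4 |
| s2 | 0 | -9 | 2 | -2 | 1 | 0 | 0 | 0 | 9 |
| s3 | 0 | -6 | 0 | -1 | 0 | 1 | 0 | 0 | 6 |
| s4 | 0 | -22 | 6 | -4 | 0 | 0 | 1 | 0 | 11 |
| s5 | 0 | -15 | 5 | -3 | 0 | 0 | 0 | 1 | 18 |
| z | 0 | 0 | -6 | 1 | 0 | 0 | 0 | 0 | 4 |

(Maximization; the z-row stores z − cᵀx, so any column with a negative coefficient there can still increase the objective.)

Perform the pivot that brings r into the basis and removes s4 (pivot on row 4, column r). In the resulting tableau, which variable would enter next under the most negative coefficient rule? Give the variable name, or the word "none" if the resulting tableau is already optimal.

q

Pivot element 6. New z-row = old z-row − (-6)·(row 4/6).
Updated z-row coefficients: p: 0, q: -22, r: 0, s1: -3, s2: 0, s3: 0, s4: 1, s5: 0.
The most negative is -22 in column q, so q would enter next.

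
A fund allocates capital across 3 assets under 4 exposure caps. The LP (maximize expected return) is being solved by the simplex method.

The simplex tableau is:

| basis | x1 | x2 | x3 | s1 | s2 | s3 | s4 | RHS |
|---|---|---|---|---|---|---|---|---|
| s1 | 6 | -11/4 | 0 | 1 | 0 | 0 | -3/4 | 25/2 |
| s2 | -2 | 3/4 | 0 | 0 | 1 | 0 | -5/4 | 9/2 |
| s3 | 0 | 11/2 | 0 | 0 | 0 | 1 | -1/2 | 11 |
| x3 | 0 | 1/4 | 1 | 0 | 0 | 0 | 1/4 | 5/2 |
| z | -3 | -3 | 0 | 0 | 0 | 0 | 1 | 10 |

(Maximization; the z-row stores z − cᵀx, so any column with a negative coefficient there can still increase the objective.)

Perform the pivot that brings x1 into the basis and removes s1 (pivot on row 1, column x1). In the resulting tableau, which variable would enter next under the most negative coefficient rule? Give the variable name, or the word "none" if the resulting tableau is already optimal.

Pivot element 6. New z-row = old z-row − (-3)·(row 1/6).
Updated z-row coefficients: x1: 0, x2: -35/8, x3: 0, s1: 1/2, s2: 0, s3: 0, s4: 5/8.
The most negative is -35/8 in column x2, so x2 would enter next.

x2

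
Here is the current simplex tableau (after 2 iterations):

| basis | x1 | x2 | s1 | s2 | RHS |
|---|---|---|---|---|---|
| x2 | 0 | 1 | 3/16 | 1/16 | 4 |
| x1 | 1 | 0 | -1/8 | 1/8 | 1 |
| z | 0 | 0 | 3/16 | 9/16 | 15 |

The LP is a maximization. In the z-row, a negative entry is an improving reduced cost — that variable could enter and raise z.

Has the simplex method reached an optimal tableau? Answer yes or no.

yes

No objective-row coefficient is strictly negative, so no entering variable exists; the tableau is optimal.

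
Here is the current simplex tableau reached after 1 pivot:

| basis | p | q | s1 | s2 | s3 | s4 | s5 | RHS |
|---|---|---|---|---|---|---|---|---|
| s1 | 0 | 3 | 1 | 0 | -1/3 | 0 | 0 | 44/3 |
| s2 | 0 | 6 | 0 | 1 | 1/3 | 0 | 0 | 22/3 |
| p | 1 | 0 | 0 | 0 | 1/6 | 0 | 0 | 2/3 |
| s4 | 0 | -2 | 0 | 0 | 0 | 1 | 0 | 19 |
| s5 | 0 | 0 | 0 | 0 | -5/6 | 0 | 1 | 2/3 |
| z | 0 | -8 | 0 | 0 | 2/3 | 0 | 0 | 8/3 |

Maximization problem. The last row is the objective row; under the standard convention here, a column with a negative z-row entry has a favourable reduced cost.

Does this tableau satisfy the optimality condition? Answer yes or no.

Column q has objective-row coefficient -8, which is negative; an improving pivot exists, so not yet optimal.

no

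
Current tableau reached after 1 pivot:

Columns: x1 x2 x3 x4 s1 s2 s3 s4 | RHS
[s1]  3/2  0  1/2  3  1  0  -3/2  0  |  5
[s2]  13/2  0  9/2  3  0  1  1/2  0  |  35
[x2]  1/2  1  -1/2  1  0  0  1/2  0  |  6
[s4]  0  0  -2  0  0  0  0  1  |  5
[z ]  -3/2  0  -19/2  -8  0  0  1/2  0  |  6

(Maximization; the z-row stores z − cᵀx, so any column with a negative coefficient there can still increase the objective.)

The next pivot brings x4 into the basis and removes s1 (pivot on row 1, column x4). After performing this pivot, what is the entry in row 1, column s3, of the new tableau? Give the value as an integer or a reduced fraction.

Pivot element is row 1, column x4: 3.
Normalize row 1: new (row 1, s3) = (-3/2)/3 = -1/2.
Row 1 is the pivot row, so the entry is -1/2.

-1/2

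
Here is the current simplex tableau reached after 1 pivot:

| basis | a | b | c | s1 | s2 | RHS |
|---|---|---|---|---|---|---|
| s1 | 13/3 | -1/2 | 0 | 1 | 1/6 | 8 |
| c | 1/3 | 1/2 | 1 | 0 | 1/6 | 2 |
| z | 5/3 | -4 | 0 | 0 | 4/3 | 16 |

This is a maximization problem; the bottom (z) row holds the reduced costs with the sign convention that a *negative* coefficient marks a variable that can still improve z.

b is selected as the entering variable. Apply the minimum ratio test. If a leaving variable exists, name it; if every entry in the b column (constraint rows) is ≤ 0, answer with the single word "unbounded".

c

Ratios: row 1 (s1): entry -1/2 ≤ 0, skip; row 2 (c): 2/(1/2) = 4.
Minimum ratio is in the c row, so c leaves.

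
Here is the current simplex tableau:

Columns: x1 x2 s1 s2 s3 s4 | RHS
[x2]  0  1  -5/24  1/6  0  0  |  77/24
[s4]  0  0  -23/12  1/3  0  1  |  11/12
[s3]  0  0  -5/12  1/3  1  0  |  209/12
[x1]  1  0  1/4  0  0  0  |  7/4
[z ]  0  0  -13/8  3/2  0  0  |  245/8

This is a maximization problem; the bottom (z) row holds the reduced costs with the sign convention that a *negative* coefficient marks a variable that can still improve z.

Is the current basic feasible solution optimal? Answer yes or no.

no

Column s1 has objective-row coefficient -13/8, which is negative; an improving pivot exists, so not yet optimal.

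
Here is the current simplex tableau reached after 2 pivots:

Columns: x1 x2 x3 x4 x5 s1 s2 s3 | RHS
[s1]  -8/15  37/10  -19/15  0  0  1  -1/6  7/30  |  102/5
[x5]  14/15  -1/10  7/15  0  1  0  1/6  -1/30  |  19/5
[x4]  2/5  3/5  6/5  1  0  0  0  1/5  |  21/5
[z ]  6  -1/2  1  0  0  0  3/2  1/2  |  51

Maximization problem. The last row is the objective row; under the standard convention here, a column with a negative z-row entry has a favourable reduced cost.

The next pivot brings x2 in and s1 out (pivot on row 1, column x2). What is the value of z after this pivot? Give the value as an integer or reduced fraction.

Minimum ratio for x2: (102/5)/(37/10) = 204/37.
z changes by −(z-row coeff of x2)·ratio = −(-1/2)·(204/37) = 102/37.
New z = 51 + (102/37) = 1989/37.

1989/37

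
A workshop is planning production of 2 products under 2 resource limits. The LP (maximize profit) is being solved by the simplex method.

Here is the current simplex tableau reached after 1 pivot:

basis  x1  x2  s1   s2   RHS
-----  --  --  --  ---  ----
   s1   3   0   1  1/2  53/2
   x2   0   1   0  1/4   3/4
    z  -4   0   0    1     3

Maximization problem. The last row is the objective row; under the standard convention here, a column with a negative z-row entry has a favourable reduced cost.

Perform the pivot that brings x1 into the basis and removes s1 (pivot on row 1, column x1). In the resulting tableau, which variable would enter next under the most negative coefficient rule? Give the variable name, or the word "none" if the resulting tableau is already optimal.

none

Pivot element 3. New z-row = old z-row − (-4)·(row 1/3).
Updated z-row coefficients: x1: 0, x2: 0, s1: 4/3, s2: 5/3.
No coefficient is strictly negative; the tableau after this pivot is optimal.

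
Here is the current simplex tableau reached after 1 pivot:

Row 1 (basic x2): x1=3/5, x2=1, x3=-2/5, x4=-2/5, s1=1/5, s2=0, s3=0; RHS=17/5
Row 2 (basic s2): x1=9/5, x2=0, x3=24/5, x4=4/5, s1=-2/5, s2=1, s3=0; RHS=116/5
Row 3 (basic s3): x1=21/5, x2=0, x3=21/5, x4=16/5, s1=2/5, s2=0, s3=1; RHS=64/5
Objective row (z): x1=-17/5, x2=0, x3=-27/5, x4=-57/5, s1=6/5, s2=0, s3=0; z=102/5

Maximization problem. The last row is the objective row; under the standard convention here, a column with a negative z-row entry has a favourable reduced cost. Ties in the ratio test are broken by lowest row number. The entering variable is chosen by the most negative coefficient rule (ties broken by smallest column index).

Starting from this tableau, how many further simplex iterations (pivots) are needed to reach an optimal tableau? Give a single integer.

pivot: x4 in, s3 out → z = 66
No improving column remains; optimal.

1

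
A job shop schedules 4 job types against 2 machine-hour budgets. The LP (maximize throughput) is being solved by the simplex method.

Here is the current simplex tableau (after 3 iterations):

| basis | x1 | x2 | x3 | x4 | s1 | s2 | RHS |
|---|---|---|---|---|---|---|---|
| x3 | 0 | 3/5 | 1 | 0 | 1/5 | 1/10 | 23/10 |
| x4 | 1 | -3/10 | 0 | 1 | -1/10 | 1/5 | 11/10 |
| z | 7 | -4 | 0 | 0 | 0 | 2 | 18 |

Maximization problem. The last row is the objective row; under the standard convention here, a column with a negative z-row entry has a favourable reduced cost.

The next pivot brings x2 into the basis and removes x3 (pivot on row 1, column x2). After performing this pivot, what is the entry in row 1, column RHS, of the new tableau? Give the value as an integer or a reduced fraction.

23/6

Pivot element is row 1, column x2: 3/5.
Normalize row 1: new (row 1, RHS) = (23/10)/(3/5) = 23/6.
Row 1 is the pivot row, so the entry is 23/6.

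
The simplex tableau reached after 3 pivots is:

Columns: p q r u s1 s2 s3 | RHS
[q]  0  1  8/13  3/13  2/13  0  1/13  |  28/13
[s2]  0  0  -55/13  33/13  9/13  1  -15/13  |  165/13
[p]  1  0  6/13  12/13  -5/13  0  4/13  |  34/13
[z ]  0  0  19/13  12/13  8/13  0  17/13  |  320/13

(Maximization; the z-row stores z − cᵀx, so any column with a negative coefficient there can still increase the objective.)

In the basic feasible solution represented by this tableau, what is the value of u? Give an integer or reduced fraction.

u is nonbasic (not in the basis column), so its value in the current BFS is 0.

0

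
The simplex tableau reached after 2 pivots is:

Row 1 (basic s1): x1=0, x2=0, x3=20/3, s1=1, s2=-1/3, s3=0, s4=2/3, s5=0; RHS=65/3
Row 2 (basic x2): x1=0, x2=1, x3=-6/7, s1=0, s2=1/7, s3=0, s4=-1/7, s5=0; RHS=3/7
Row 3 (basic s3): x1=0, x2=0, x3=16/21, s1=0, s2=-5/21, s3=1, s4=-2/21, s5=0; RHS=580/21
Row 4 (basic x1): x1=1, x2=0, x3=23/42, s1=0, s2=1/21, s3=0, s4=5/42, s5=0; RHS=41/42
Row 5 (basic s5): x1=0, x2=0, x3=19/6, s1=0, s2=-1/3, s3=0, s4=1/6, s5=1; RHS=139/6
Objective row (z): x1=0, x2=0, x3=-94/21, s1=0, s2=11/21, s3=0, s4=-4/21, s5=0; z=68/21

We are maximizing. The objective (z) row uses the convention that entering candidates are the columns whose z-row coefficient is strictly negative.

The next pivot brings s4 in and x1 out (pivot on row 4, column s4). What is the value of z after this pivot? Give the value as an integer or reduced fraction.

24/5

Minimum ratio for s4: (41/42)/(5/42) = 41/5.
z changes by −(z-row coeff of s4)·ratio = −(-4/21)·(41/5) = 164/105.
New z = 68/21 + (164/105) = 24/5.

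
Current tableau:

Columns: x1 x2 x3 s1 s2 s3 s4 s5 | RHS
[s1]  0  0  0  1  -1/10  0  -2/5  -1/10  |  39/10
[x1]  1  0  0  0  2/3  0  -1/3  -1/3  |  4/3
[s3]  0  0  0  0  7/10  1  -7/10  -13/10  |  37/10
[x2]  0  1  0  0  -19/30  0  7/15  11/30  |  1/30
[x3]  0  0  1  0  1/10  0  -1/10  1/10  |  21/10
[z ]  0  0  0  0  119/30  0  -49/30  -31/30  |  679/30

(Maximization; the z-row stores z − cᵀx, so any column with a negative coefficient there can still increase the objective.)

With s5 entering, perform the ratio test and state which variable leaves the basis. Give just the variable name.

Ratios: row 1 (s1): entry -1/10 ≤ 0, skip; row 2 (x1): entry -1/3 ≤ 0, skip; row 3 (s3): entry -13/10 ≤ 0, skip; row 4 (x2): (1/30)/(11/30) = 1/11; row 5 (x3): (21/10)/(1/10) = 21.
Minimum ratio 1/11 is in the x2 row, so x2 leaves.

x2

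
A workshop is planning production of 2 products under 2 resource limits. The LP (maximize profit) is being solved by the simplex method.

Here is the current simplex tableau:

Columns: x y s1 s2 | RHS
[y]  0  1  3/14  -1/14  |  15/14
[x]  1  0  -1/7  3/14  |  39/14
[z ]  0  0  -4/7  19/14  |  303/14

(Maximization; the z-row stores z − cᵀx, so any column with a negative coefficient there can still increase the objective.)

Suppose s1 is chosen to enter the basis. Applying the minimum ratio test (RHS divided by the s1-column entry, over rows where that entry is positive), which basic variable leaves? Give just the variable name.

y

Ratios: row 1 (y): (15/14)/(3/14) = 5; row 2 (x): entry -1/7 ≤ 0, skip.
Minimum ratio 5 is in the y row, so y leaves.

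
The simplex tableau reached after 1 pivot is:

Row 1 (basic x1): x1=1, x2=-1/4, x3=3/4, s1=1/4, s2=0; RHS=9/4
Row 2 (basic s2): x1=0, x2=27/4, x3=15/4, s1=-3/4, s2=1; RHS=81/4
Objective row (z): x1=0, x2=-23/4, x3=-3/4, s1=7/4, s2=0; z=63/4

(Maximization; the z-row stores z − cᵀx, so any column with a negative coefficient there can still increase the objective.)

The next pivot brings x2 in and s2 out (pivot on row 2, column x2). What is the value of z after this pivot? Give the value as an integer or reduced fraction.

Minimum ratio for x2: (81/4)/(27/4) = 3.
z changes by −(z-row coeff of x2)·ratio = −(-23/4)·3 = 69/4.
New z = 63/4 + (69/4) = 33.

33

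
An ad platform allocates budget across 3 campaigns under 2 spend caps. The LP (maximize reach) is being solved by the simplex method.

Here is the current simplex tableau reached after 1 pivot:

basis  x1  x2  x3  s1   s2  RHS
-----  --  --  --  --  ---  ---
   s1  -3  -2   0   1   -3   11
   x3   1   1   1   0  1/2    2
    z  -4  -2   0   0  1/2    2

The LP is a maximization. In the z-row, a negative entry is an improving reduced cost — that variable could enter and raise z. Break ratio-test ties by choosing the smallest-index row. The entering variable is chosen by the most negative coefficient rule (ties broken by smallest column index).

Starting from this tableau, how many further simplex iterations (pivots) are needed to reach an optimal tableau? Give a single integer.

1

pivot: x1 in, x3 out → z = 10
No improving column remains; optimal.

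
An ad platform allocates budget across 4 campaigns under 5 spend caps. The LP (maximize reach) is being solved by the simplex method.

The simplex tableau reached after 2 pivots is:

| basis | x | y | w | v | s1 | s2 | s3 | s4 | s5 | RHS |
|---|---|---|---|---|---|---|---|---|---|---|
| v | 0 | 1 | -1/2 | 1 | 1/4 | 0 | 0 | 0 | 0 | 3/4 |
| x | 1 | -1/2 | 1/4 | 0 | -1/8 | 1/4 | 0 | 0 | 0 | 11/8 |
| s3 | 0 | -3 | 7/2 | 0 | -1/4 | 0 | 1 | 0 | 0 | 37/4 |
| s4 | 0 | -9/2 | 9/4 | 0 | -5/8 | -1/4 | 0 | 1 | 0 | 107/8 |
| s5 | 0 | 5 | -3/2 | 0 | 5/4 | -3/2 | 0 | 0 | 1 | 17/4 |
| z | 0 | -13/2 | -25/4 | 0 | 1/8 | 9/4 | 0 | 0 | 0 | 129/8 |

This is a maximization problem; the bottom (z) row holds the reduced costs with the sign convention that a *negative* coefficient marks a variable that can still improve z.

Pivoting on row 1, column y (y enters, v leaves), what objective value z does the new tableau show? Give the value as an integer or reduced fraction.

21

Minimum ratio for y: (3/4)/1 = 3/4.
z changes by −(z-row coeff of y)·ratio = −(-13/2)·(3/4) = 39/8.
New z = 129/8 + (39/8) = 21.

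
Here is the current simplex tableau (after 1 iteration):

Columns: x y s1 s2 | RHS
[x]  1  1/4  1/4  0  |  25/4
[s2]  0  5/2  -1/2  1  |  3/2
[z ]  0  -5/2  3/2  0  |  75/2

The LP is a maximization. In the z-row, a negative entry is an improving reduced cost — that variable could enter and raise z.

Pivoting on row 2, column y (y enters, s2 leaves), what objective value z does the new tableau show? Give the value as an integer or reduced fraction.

39

Minimum ratio for y: (3/2)/(5/2) = 3/5.
z changes by −(z-row coeff of y)·ratio = −(-5/2)·(3/5) = 3/2.
New z = 75/2 + (3/2) = 39.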